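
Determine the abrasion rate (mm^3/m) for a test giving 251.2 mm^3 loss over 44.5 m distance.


Rate = volume_loss / distance
= 251.2 / 44.5
= 5.645 mm^3/m

5.645 mm^3/m


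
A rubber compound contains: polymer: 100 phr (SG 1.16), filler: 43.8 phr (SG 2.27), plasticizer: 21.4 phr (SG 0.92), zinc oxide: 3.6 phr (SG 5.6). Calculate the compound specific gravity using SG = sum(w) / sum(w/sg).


Sum of weights = 168.8
Volume contributions:
  polymer: 100/1.16 = 86.2069
  filler: 43.8/2.27 = 19.2952
  plasticizer: 21.4/0.92 = 23.2609
  zinc oxide: 3.6/5.6 = 0.6429
Sum of volumes = 129.4058
SG = 168.8 / 129.4058 = 1.304

SG = 1.304


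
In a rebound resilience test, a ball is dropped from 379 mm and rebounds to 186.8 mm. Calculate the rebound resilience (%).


Resilience = h_rebound / h_drop * 100
= 186.8 / 379 * 100
= 49.3%

49.3%


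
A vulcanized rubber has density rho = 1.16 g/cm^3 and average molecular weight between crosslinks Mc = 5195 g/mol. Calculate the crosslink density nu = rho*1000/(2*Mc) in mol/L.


nu = rho * 1000 / (2 * Mc)
nu = 1.16 * 1000 / (2 * 5195)
nu = 1160.0 / 10390
nu = 0.1116 mol/L

0.1116 mol/L


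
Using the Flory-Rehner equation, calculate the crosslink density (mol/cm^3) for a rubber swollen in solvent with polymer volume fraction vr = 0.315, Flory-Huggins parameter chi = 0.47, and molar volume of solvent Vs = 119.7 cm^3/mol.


ln(1 - vr) = ln(1 - 0.315) = -0.3783
Numerator = -((-0.3783) + 0.315 + 0.47 * 0.315^2) = 0.0167
Denominator = 119.7 * (0.315^(1/3) - 0.315/2) = 62.5922
nu = 0.0167 / 62.5922 = 2.6682e-04 mol/cm^3

2.6682e-04 mol/cm^3


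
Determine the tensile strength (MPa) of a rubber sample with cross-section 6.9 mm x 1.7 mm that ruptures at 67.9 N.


Area = width * thickness = 6.9 * 1.7 = 11.73 mm^2
TS = force / area = 67.9 / 11.73 = 5.79 MPa

5.79 MPa


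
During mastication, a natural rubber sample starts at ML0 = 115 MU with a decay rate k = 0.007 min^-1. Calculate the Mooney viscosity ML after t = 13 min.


ML = ML0 * exp(-k * t)
ML = 115 * exp(-0.007 * 13)
ML = 115 * 0.9130
ML = 105.0 MU

105.0 MU


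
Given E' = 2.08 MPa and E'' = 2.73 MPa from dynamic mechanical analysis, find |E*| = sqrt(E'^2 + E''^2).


|E*| = sqrt(E'^2 + E''^2)
= sqrt(2.08^2 + 2.73^2)
= sqrt(4.3264 + 7.4529)
= 3.432 MPa

3.432 MPa


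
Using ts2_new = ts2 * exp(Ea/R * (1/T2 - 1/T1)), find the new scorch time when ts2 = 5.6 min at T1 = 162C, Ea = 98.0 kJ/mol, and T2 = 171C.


Convert temperatures: T1 = 162 + 273.15 = 435.15 K, T2 = 171 + 273.15 = 444.15 K
ts2_new = 5.6 * exp(98000 / 8.314 * (1/444.15 - 1/435.15))
1/T2 - 1/T1 = -4.6567e-05
ts2_new = 3.23 min

3.23 min


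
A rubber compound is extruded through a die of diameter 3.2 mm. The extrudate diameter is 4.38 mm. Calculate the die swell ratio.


Die swell ratio = D_extrudate / D_die
= 4.38 / 3.2
= 1.369

Die swell = 1.369


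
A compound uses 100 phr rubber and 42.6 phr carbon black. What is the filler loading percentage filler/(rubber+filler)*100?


Filler % = filler / (rubber + filler) * 100
= 42.6 / (100 + 42.6) * 100
= 42.6 / 142.6 * 100
= 29.87%

29.87%


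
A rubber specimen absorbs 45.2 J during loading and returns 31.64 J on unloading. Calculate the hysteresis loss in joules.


Hysteresis loss = loading - unloading
= 45.2 - 31.64
= 13.56 J

13.56 J


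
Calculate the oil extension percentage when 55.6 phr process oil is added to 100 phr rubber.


Oil % = oil / (100 + oil) * 100
= 55.6 / (100 + 55.6) * 100
= 55.6 / 155.6 * 100
= 35.73%

35.73%


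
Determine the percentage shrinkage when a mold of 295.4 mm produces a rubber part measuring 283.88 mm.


Shrinkage = (mold - part) / mold * 100
= (295.4 - 283.88) / 295.4 * 100
= 11.52 / 295.4 * 100
= 3.9%

3.9%


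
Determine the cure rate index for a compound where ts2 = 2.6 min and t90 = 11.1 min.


CRI = 100 / (t90 - ts2)
= 100 / (11.1 - 2.6)
= 100 / 8.5
= 11.76 min^-1

11.76 min^-1


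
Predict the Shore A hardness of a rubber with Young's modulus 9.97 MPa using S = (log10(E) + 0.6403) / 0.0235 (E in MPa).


log10(E) = 0.0235*S - 0.6403  =>  S = (log10(E) + 0.6403) / 0.0235
log10(9.97) = 0.998695
S = (0.998695 + 0.6403) / 0.0235 = 1.638995 / 0.0235
S = 69.7

Shore A = 69.7


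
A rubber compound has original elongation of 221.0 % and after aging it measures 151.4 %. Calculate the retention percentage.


Retention = aged / original * 100
= 151.4 / 221.0 * 100
= 68.5%

68.5%


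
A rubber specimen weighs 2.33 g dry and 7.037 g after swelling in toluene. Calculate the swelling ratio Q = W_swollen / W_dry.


Q = W_swollen / W_dry
Q = 7.037 / 2.33
Q = 3.02

Q = 3.02


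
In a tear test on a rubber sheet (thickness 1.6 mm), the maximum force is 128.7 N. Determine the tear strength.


Tear strength = force / thickness
= 128.7 / 1.6
= 80.44 N/mm

80.44 N/mm


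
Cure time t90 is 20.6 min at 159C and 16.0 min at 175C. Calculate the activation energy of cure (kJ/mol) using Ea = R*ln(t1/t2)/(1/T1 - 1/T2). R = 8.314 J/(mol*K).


T1 = 432.15 K, T2 = 448.15 K
1/T1 - 1/T2 = 8.2616e-05
ln(t1/t2) = ln(20.6/16.0) = 0.2527
Ea = 8.314 * 0.2527 / 8.2616e-05 = 25430.6372 J/mol
Ea = 25.43 kJ/mol

25.43 kJ/mol


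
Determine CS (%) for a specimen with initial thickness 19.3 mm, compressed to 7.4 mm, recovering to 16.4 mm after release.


CS = (t0 - recovered) / (t0 - ts) * 100
= (19.3 - 16.4) / (19.3 - 7.4) * 100
= 2.9 / 11.9 * 100
= 24.4%

24.4%


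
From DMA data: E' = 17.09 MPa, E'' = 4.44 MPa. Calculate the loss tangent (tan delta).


tan delta = E'' / E'
= 4.44 / 17.09
= 0.2598

tan delta = 0.2598


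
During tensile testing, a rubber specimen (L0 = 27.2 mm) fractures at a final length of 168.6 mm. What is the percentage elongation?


Elongation = (Lf - L0) / L0 * 100
= (168.6 - 27.2) / 27.2 * 100
= 141.4 / 27.2 * 100
= 519.9%

519.9%


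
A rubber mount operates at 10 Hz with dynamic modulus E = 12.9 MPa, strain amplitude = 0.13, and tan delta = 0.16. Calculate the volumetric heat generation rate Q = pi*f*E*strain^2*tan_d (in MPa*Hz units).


Q = pi * f * E * strain^2 * tan_d
= pi * 10 * 12.9 * 0.13^2 * 0.16
= pi * 10 * 12.9 * 0.0169 * 0.16
= 1.0958

Q = 1.0958


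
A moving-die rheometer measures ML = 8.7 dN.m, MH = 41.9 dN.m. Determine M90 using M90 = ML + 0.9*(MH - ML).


M90 = ML + 0.9 * (MH - ML)
M90 = 8.7 + 0.9 * (41.9 - 8.7)
M90 = 8.7 + 0.9 * 33.2
M90 = 38.58 dN.m

38.58 dN.m


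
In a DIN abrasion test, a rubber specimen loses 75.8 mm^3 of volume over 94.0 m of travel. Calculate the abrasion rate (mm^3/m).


Rate = volume_loss / distance
= 75.8 / 94.0
= 0.806 mm^3/m

0.806 mm^3/m


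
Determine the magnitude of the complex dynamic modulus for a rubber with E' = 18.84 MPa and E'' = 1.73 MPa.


|E*| = sqrt(E'^2 + E''^2)
= sqrt(18.84^2 + 1.73^2)
= sqrt(354.9456 + 2.9929)
= 18.919 MPa

18.919 MPa


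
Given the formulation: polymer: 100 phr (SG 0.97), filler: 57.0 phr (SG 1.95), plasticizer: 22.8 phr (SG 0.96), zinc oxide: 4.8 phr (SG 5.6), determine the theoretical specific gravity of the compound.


Sum of weights = 184.6
Volume contributions:
  polymer: 100/0.97 = 103.0928
  filler: 57.0/1.95 = 29.2308
  plasticizer: 22.8/0.96 = 23.7500
  zinc oxide: 4.8/5.6 = 0.8571
Sum of volumes = 156.9307
SG = 184.6 / 156.9307 = 1.176

SG = 1.176


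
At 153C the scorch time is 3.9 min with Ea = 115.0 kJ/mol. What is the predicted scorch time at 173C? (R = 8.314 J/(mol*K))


Convert temperatures: T1 = 153 + 273.15 = 426.15 K, T2 = 173 + 273.15 = 446.15 K
ts2_new = 3.9 * exp(115000 / 8.314 * (1/446.15 - 1/426.15))
1/T2 - 1/T1 = -1.0519e-04
ts2_new = 0.91 min

0.91 min


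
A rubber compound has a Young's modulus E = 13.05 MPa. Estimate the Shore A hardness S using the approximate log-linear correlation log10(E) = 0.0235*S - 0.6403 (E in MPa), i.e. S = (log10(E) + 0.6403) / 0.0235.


log10(E) = 0.0235*S - 0.6403  =>  S = (log10(E) + 0.6403) / 0.0235
log10(13.05) = 1.115611
S = (1.115611 + 0.6403) / 0.0235 = 1.755911 / 0.0235
S = 74.7

Shore A = 74.7


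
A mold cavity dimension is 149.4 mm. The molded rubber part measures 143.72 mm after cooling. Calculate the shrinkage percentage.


Shrinkage = (mold - part) / mold * 100
= (149.4 - 143.72) / 149.4 * 100
= 5.68 / 149.4 * 100
= 3.8%

3.8%


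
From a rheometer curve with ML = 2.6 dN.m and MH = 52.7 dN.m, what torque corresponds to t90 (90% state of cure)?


M90 = ML + 0.9 * (MH - ML)
M90 = 2.6 + 0.9 * (52.7 - 2.6)
M90 = 2.6 + 0.9 * 50.1
M90 = 47.69 dN.m

47.69 dN.m


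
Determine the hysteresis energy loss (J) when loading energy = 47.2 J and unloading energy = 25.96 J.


Hysteresis loss = loading - unloading
= 47.2 - 25.96
= 21.24 J

21.24 J


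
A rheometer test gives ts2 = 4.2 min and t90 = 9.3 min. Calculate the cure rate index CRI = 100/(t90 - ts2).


CRI = 100 / (t90 - ts2)
= 100 / (9.3 - 4.2)
= 100 / 5.1
= 19.61 min^-1

19.61 min^-1


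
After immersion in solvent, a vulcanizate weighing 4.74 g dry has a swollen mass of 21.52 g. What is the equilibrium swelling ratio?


Q = W_swollen / W_dry
Q = 21.52 / 4.74
Q = 4.54

Q = 4.54


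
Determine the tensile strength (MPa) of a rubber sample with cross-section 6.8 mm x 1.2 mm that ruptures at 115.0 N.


Area = width * thickness = 6.8 * 1.2 = 8.16 mm^2
TS = force / area = 115.0 / 8.16 = 14.09 MPa

14.09 MPa


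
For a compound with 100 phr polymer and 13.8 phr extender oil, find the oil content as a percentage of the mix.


Oil % = oil / (100 + oil) * 100
= 13.8 / (100 + 13.8) * 100
= 13.8 / 113.8 * 100
= 12.13%

12.13%


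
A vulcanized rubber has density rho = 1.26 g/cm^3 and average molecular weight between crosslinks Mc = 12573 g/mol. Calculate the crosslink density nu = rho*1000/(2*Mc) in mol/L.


nu = rho * 1000 / (2 * Mc)
nu = 1.26 * 1000 / (2 * 12573)
nu = 1260.0 / 25146
nu = 0.0501 mol/L

0.0501 mol/L


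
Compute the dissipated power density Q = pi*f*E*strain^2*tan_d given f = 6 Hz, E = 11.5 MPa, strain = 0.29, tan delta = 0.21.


Q = pi * f * E * strain^2 * tan_d
= pi * 6 * 11.5 * 0.29^2 * 0.21
= pi * 6 * 11.5 * 0.0841 * 0.21
= 3.8284

Q = 3.8284


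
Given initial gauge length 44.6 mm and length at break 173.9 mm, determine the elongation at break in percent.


Elongation = (Lf - L0) / L0 * 100
= (173.9 - 44.6) / 44.6 * 100
= 129.3 / 44.6 * 100
= 289.9%

289.9%


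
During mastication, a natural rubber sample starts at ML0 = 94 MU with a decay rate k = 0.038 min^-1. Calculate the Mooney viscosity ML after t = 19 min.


ML = ML0 * exp(-k * t)
ML = 94 * exp(-0.038 * 19)
ML = 94 * 0.4858
ML = 45.66 MU

45.66 MU


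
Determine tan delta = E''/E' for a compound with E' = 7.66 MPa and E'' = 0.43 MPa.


tan delta = E'' / E'
= 0.43 / 7.66
= 0.0561

tan delta = 0.0561


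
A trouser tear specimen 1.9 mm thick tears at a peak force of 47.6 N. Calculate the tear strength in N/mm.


Tear strength = force / thickness
= 47.6 / 1.9
= 25.05 N/mm

25.05 N/mm


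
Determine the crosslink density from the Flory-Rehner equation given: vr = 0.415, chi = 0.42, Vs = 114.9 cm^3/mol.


ln(1 - vr) = ln(1 - 0.415) = -0.5361
Numerator = -((-0.5361) + 0.415 + 0.42 * 0.415^2) = 0.0488
Denominator = 114.9 * (0.415^(1/3) - 0.415/2) = 61.8626
nu = 0.0488 / 61.8626 = 7.8899e-04 mol/cm^3

7.8899e-04 mol/cm^3


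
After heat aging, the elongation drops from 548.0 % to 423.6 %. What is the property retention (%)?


Retention = aged / original * 100
= 423.6 / 548.0 * 100
= 77.3%

77.3%


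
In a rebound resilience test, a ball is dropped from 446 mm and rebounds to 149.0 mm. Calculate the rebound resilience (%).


Resilience = h_rebound / h_drop * 100
= 149.0 / 446 * 100
= 33.4%

33.4%


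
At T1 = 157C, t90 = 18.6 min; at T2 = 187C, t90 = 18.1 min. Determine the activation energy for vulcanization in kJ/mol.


T1 = 430.15 K, T2 = 460.15 K
1/T1 - 1/T2 = 1.5157e-04
ln(t1/t2) = ln(18.6/18.1) = 0.0272
Ea = 8.314 * 0.0272 / 1.5157e-04 = 1494.7513 J/mol
Ea = 1.49 kJ/mol

1.49 kJ/mol


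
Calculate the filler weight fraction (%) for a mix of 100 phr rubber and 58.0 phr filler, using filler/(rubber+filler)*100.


Filler % = filler / (rubber + filler) * 100
= 58.0 / (100 + 58.0) * 100
= 58.0 / 158.0 * 100
= 36.71%

36.71%


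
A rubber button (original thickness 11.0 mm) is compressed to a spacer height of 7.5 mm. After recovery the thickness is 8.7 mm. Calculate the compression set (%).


CS = (t0 - recovered) / (t0 - ts) * 100
= (11.0 - 8.7) / (11.0 - 7.5) * 100
= 2.3 / 3.5 * 100
= 65.7%

65.7%


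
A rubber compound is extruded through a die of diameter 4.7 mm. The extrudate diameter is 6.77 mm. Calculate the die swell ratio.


Die swell ratio = D_extrudate / D_die
= 6.77 / 4.7
= 1.44

Die swell = 1.44


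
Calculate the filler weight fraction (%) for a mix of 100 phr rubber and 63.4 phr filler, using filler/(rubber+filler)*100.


Filler % = filler / (rubber + filler) * 100
= 63.4 / (100 + 63.4) * 100
= 63.4 / 163.4 * 100
= 38.8%

38.8%


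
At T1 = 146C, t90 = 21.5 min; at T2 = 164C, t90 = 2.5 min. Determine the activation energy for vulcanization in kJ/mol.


T1 = 419.15 K, T2 = 437.15 K
1/T1 - 1/T2 = 9.8236e-05
ln(t1/t2) = ln(21.5/2.5) = 2.1518
Ea = 8.314 * 2.1518 / 9.8236e-05 = 182109.1398 J/mol
Ea = 182.11 kJ/mol

182.11 kJ/mol


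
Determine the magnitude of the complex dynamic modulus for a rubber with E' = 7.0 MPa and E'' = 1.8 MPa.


|E*| = sqrt(E'^2 + E''^2)
= sqrt(7.0^2 + 1.8^2)
= sqrt(49.0000 + 3.2400)
= 7.228 MPa

7.228 MPa


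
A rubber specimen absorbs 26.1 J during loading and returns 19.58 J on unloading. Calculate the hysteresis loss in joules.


Hysteresis loss = loading - unloading
= 26.1 - 19.58
= 6.52 J

6.52 J


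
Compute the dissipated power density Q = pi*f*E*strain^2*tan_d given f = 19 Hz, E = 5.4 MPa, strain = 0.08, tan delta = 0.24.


Q = pi * f * E * strain^2 * tan_d
= pi * 19 * 5.4 * 0.08^2 * 0.24
= pi * 19 * 5.4 * 0.0064 * 0.24
= 0.4951

Q = 0.4951


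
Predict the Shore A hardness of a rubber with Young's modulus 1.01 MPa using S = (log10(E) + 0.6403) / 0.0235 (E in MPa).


log10(E) = 0.0235*S - 0.6403  =>  S = (log10(E) + 0.6403) / 0.0235
log10(1.01) = 0.004321
S = (0.004321 + 0.6403) / 0.0235 = 0.644621 / 0.0235
S = 27.4

Shore A = 27.4


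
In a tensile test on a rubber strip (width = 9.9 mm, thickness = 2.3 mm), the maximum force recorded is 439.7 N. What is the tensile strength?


Area = width * thickness = 9.9 * 2.3 = 22.77 mm^2
TS = force / area = 439.7 / 22.77 = 19.31 MPa

19.31 MPa


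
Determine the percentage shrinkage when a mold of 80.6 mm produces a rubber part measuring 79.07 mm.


Shrinkage = (mold - part) / mold * 100
= (80.6 - 79.07) / 80.6 * 100
= 1.53 / 80.6 * 100
= 1.9%

1.9%


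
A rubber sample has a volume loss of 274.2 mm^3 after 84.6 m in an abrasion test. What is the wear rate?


Rate = volume_loss / distance
= 274.2 / 84.6
= 3.241 mm^3/m

3.241 mm^3/m


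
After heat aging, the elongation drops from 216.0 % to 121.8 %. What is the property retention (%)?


Retention = aged / original * 100
= 121.8 / 216.0 * 100
= 56.4%

56.4%


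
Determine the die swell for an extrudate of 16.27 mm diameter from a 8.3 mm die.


Die swell ratio = D_extrudate / D_die
= 16.27 / 8.3
= 1.96

Die swell = 1.96


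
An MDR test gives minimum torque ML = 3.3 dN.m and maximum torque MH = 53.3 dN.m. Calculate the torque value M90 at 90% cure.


M90 = ML + 0.9 * (MH - ML)
M90 = 3.3 + 0.9 * (53.3 - 3.3)
M90 = 3.3 + 0.9 * 50.0
M90 = 48.3 dN.m

48.3 dN.m


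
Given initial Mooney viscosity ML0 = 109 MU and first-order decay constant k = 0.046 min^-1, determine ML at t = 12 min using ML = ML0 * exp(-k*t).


ML = ML0 * exp(-k * t)
ML = 109 * exp(-0.046 * 12)
ML = 109 * 0.5758
ML = 62.76 MU

62.76 MU


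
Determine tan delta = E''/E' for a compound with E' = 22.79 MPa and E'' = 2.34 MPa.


tan delta = E'' / E'
= 2.34 / 22.79
= 0.1027

tan delta = 0.1027


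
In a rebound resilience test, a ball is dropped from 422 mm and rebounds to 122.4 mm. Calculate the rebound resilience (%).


Resilience = h_rebound / h_drop * 100
= 122.4 / 422 * 100
= 29.0%

29.0%


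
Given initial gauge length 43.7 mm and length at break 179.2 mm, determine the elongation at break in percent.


Elongation = (Lf - L0) / L0 * 100
= (179.2 - 43.7) / 43.7 * 100
= 135.5 / 43.7 * 100
= 310.1%

310.1%


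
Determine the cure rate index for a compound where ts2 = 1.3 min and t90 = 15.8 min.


CRI = 100 / (t90 - ts2)
= 100 / (15.8 - 1.3)
= 100 / 14.5
= 6.9 min^-1

6.9 min^-1


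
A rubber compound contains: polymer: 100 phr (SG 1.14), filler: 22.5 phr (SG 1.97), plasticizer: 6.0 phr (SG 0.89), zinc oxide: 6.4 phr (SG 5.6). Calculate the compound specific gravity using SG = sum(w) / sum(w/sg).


Sum of weights = 134.9
Volume contributions:
  polymer: 100/1.14 = 87.7193
  filler: 22.5/1.97 = 11.4213
  plasticizer: 6.0/0.89 = 6.7416
  zinc oxide: 6.4/5.6 = 1.1429
Sum of volumes = 107.0250
SG = 134.9 / 107.0250 = 1.26

SG = 1.26


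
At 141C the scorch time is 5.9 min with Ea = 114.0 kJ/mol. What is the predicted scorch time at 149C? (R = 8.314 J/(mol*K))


Convert temperatures: T1 = 141 + 273.15 = 414.15 K, T2 = 149 + 273.15 = 422.15 K
ts2_new = 5.9 * exp(114000 / 8.314 * (1/422.15 - 1/414.15))
1/T2 - 1/T1 = -4.5758e-05
ts2_new = 3.15 min

3.15 min


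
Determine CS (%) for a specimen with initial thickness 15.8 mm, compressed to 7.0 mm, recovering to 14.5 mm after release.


CS = (t0 - recovered) / (t0 - ts) * 100
= (15.8 - 14.5) / (15.8 - 7.0) * 100
= 1.3 / 8.8 * 100
= 14.8%

14.8%


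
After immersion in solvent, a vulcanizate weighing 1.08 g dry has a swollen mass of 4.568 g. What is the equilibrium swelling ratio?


Q = W_swollen / W_dry
Q = 4.568 / 1.08
Q = 4.23

Q = 4.23


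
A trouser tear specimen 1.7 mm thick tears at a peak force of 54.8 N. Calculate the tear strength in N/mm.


Tear strength = force / thickness
= 54.8 / 1.7
= 32.24 N/mm

32.24 N/mm


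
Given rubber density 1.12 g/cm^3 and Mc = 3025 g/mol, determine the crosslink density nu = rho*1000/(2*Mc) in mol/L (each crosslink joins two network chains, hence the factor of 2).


nu = rho * 1000 / (2 * Mc)
nu = 1.12 * 1000 / (2 * 3025)
nu = 1120.0 / 6050
nu = 0.1851 mol/L

0.1851 mol/L


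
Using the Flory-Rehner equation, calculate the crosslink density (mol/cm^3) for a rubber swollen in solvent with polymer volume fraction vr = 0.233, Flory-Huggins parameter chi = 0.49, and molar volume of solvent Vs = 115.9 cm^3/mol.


ln(1 - vr) = ln(1 - 0.233) = -0.2653
Numerator = -((-0.2653) + 0.233 + 0.49 * 0.233^2) = 0.0057
Denominator = 115.9 * (0.233^(1/3) - 0.233/2) = 57.8161
nu = 0.0057 / 57.8161 = 9.8015e-05 mol/cm^3

9.8015e-05 mol/cm^3


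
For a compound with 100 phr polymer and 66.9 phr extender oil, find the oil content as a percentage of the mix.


Oil % = oil / (100 + oil) * 100
= 66.9 / (100 + 66.9) * 100
= 66.9 / 166.9 * 100
= 40.08%

40.08%


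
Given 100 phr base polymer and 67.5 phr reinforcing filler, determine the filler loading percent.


Filler % = filler / (rubber + filler) * 100
= 67.5 / (100 + 67.5) * 100
= 67.5 / 167.5 * 100
= 40.3%

40.3%


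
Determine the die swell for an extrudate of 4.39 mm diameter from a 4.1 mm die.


Die swell ratio = D_extrudate / D_die
= 4.39 / 4.1
= 1.071

Die swell = 1.071


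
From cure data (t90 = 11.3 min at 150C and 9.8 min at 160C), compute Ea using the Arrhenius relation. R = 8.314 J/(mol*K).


T1 = 423.15 K, T2 = 433.15 K
1/T1 - 1/T2 = 5.4559e-05
ln(t1/t2) = ln(11.3/9.8) = 0.1424
Ea = 8.314 * 0.1424 / 5.4559e-05 = 21702.7467 J/mol
Ea = 21.7 kJ/mol

21.7 kJ/mol


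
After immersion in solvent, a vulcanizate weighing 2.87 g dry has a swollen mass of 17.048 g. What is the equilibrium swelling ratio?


Q = W_swollen / W_dry
Q = 17.048 / 2.87
Q = 5.94

Q = 5.94


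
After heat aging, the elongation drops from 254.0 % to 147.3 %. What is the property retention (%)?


Retention = aged / original * 100
= 147.3 / 254.0 * 100
= 58.0%

58.0%


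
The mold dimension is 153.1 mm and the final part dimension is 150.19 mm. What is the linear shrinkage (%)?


Shrinkage = (mold - part) / mold * 100
= (153.1 - 150.19) / 153.1 * 100
= 2.91 / 153.1 * 100
= 1.9%

1.9%


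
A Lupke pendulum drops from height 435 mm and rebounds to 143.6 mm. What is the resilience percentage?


Resilience = h_rebound / h_drop * 100
= 143.6 / 435 * 100
= 33.0%

33.0%


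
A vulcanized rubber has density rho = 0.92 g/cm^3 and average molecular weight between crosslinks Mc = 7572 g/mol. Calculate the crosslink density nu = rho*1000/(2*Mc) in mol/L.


nu = rho * 1000 / (2 * Mc)
nu = 0.92 * 1000 / (2 * 7572)
nu = 920.0 / 15144
nu = 0.0608 mol/L

0.0608 mol/L


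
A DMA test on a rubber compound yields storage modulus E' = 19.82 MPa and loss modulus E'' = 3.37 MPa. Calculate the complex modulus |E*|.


|E*| = sqrt(E'^2 + E''^2)
= sqrt(19.82^2 + 3.37^2)
= sqrt(392.8324 + 11.3569)
= 20.104 MPa

20.104 MPa


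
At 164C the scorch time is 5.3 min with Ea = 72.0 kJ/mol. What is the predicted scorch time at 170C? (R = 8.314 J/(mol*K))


Convert temperatures: T1 = 164 + 273.15 = 437.15 K, T2 = 170 + 273.15 = 443.15 K
ts2_new = 5.3 * exp(72000 / 8.314 * (1/443.15 - 1/437.15))
1/T2 - 1/T1 = -3.0972e-05
ts2_new = 4.05 min

4.05 min


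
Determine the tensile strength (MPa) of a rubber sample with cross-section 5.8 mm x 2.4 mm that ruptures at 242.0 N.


Area = width * thickness = 5.8 * 2.4 = 13.92 mm^2
TS = force / area = 242.0 / 13.92 = 17.39 MPa

17.39 MPa


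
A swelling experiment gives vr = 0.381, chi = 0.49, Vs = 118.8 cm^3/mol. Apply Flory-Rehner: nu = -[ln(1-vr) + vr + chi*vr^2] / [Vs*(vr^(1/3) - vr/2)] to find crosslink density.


ln(1 - vr) = ln(1 - 0.381) = -0.4797
Numerator = -((-0.4797) + 0.381 + 0.49 * 0.381^2) = 0.0275
Denominator = 118.8 * (0.381^(1/3) - 0.381/2) = 63.4927
nu = 0.0275 / 63.4927 = 4.3345e-04 mol/cm^3

4.3345e-04 mol/cm^3


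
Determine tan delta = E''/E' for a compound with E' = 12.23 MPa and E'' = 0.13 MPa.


tan delta = E'' / E'
= 0.13 / 12.23
= 0.0106

tan delta = 0.0106


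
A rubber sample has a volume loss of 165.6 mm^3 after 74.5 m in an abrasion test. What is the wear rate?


Rate = volume_loss / distance
= 165.6 / 74.5
= 2.223 mm^3/m

2.223 mm^3/m


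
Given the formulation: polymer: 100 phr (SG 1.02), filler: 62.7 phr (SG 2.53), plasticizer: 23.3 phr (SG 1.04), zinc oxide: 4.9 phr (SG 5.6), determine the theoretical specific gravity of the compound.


Sum of weights = 190.9
Volume contributions:
  polymer: 100/1.02 = 98.0392
  filler: 62.7/2.53 = 24.7826
  plasticizer: 23.3/1.04 = 22.4038
  zinc oxide: 4.9/5.6 = 0.8750
Sum of volumes = 146.1007
SG = 190.9 / 146.1007 = 1.307

SG = 1.307


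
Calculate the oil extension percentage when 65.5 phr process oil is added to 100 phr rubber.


Oil % = oil / (100 + oil) * 100
= 65.5 / (100 + 65.5) * 100
= 65.5 / 165.5 * 100
= 39.58%

39.58%


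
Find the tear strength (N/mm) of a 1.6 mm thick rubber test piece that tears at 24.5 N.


Tear strength = force / thickness
= 24.5 / 1.6
= 15.31 N/mm

15.31 N/mm


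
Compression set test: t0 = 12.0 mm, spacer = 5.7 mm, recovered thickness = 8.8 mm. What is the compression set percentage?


CS = (t0 - recovered) / (t0 - ts) * 100
= (12.0 - 8.8) / (12.0 - 5.7) * 100
= 3.2 / 6.3 * 100
= 50.8%

50.8%


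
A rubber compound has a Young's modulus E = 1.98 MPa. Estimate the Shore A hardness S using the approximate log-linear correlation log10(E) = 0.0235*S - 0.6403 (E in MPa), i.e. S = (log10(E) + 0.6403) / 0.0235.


log10(E) = 0.0235*S - 0.6403  =>  S = (log10(E) + 0.6403) / 0.0235
log10(1.98) = 0.296665
S = (0.296665 + 0.6403) / 0.0235 = 0.936965 / 0.0235
S = 39.9

Shore A = 39.9


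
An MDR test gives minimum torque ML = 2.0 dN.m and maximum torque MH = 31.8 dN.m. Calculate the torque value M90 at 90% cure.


M90 = ML + 0.9 * (MH - ML)
M90 = 2.0 + 0.9 * (31.8 - 2.0)
M90 = 2.0 + 0.9 * 29.8
M90 = 28.82 dN.m

28.82 dN.m


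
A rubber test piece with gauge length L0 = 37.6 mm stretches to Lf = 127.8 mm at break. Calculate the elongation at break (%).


Elongation = (Lf - L0) / L0 * 100
= (127.8 - 37.6) / 37.6 * 100
= 90.2 / 37.6 * 100
= 239.9%

239.9%


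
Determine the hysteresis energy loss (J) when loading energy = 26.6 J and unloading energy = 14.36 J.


Hysteresis loss = loading - unloading
= 26.6 - 14.36
= 12.24 J

12.24 J


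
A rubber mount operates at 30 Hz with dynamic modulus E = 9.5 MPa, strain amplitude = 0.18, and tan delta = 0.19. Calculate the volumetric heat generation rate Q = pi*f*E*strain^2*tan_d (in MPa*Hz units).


Q = pi * f * E * strain^2 * tan_d
= pi * 30 * 9.5 * 0.18^2 * 0.19
= pi * 30 * 9.5 * 0.0324 * 0.19
= 5.5118

Q = 5.5118


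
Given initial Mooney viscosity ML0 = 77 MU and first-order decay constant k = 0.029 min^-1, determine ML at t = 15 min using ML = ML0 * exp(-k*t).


ML = ML0 * exp(-k * t)
ML = 77 * exp(-0.029 * 15)
ML = 77 * 0.6473
ML = 49.84 MU

49.84 MU


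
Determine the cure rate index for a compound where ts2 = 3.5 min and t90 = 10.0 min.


CRI = 100 / (t90 - ts2)
= 100 / (10.0 - 3.5)
= 100 / 6.5
= 15.38 min^-1

15.38 min^-1


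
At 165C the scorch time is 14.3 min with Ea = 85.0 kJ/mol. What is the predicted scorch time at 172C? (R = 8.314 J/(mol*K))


Convert temperatures: T1 = 165 + 273.15 = 438.15 K, T2 = 172 + 273.15 = 445.15 K
ts2_new = 14.3 * exp(85000 / 8.314 * (1/445.15 - 1/438.15))
1/T2 - 1/T1 = -3.5890e-05
ts2_new = 9.91 min

9.91 min


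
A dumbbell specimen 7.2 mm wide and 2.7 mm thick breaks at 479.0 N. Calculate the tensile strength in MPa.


Area = width * thickness = 7.2 * 2.7 = 19.44 mm^2
TS = force / area = 479.0 / 19.44 = 24.64 MPa

24.64 MPa


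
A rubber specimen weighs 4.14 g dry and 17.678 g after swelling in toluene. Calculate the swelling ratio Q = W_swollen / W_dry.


Q = W_swollen / W_dry
Q = 17.678 / 4.14
Q = 4.27

Q = 4.27


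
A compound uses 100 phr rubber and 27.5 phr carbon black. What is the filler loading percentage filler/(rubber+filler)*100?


Filler % = filler / (rubber + filler) * 100
= 27.5 / (100 + 27.5) * 100
= 27.5 / 127.5 * 100
= 21.57%

21.57%


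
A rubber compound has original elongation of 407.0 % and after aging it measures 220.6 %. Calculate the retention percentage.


Retention = aged / original * 100
= 220.6 / 407.0 * 100
= 54.2%

54.2%


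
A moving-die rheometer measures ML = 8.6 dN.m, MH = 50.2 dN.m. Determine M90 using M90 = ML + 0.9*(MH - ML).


M90 = ML + 0.9 * (MH - ML)
M90 = 8.6 + 0.9 * (50.2 - 8.6)
M90 = 8.6 + 0.9 * 41.6
M90 = 46.04 dN.m

46.04 dN.m


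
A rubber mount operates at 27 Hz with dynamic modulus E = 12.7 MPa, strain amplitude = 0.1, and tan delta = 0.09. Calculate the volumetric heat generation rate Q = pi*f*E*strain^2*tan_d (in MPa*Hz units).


Q = pi * f * E * strain^2 * tan_d
= pi * 27 * 12.7 * 0.1^2 * 0.09
= pi * 27 * 12.7 * 0.0100 * 0.09
= 0.9695

Q = 0.9695


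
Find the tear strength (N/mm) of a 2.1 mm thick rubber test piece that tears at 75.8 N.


Tear strength = force / thickness
= 75.8 / 2.1
= 36.1 N/mm

36.1 N/mm


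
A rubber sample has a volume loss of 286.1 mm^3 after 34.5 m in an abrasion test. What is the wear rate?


Rate = volume_loss / distance
= 286.1 / 34.5
= 8.293 mm^3/m

8.293 mm^3/m


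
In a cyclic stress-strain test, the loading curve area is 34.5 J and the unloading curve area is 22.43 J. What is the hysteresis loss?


Hysteresis loss = loading - unloading
= 34.5 - 22.43
= 12.07 J

12.07 J


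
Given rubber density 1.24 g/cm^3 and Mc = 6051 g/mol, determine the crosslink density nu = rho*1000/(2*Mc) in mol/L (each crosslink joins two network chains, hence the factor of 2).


nu = rho * 1000 / (2 * Mc)
nu = 1.24 * 1000 / (2 * 6051)
nu = 1240.0 / 12102
nu = 0.1025 mol/L

0.1025 mol/L


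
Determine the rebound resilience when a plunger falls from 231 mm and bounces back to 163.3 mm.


Resilience = h_rebound / h_drop * 100
= 163.3 / 231 * 100
= 70.7%

70.7%


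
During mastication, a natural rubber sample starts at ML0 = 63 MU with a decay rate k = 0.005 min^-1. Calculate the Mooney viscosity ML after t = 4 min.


ML = ML0 * exp(-k * t)
ML = 63 * exp(-0.005 * 4)
ML = 63 * 0.9802
ML = 61.75 MU

61.75 MU


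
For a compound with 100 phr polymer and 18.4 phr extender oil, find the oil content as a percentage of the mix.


Oil % = oil / (100 + oil) * 100
= 18.4 / (100 + 18.4) * 100
= 18.4 / 118.4 * 100
= 15.54%

15.54%


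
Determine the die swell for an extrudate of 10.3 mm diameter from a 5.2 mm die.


Die swell ratio = D_extrudate / D_die
= 10.3 / 5.2
= 1.981

Die swell = 1.981


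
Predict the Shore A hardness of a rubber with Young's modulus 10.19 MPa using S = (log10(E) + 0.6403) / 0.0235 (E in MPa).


log10(E) = 0.0235*S - 0.6403  =>  S = (log10(E) + 0.6403) / 0.0235
log10(10.19) = 1.008174
S = (1.008174 + 0.6403) / 0.0235 = 1.648474 / 0.0235
S = 70.1

Shore A = 70.1


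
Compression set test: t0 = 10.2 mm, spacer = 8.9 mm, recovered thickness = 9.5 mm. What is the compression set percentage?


CS = (t0 - recovered) / (t0 - ts) * 100
= (10.2 - 9.5) / (10.2 - 8.9) * 100
= 0.7 / 1.3 * 100
= 53.8%

53.8%


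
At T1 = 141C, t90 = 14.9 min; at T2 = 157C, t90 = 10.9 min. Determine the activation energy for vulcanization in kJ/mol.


T1 = 414.15 K, T2 = 430.15 K
1/T1 - 1/T2 = 8.9814e-05
ln(t1/t2) = ln(14.9/10.9) = 0.3126
Ea = 8.314 * 0.3126 / 8.9814e-05 = 28937.0606 J/mol
Ea = 28.94 kJ/mol

28.94 kJ/mol


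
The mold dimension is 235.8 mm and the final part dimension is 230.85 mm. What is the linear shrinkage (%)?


Shrinkage = (mold - part) / mold * 100
= (235.8 - 230.85) / 235.8 * 100
= 4.95 / 235.8 * 100
= 2.1%

2.1%


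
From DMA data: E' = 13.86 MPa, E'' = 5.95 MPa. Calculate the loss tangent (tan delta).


tan delta = E'' / E'
= 5.95 / 13.86
= 0.4293

tan delta = 0.4293


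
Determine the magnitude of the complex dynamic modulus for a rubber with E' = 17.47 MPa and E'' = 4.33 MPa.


|E*| = sqrt(E'^2 + E''^2)
= sqrt(17.47^2 + 4.33^2)
= sqrt(305.2009 + 18.7489)
= 17.999 MPa

17.999 MPa


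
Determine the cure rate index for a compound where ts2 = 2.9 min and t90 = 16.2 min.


CRI = 100 / (t90 - ts2)
= 100 / (16.2 - 2.9)
= 100 / 13.3
= 7.52 min^-1

7.52 min^-1


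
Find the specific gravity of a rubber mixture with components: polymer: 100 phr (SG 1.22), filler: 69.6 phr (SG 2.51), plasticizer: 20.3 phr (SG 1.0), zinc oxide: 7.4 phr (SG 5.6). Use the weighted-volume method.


Sum of weights = 197.3
Volume contributions:
  polymer: 100/1.22 = 81.9672
  filler: 69.6/2.51 = 27.7291
  plasticizer: 20.3/1.0 = 20.3000
  zinc oxide: 7.4/5.6 = 1.3214
Sum of volumes = 131.3177
SG = 197.3 / 131.3177 = 1.502

SG = 1.502


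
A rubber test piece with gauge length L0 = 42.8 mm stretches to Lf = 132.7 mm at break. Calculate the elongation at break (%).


Elongation = (Lf - L0) / L0 * 100
= (132.7 - 42.8) / 42.8 * 100
= 89.9 / 42.8 * 100
= 210.0%

210.0%


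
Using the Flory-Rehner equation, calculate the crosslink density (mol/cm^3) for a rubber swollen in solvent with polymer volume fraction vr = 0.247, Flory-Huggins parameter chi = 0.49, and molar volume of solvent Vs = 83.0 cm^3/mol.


ln(1 - vr) = ln(1 - 0.247) = -0.2837
Numerator = -((-0.2837) + 0.247 + 0.49 * 0.247^2) = 0.0068
Denominator = 83.0 * (0.247^(1/3) - 0.247/2) = 41.8262
nu = 0.0068 / 41.8262 = 1.6247e-04 mol/cm^3

1.6247e-04 mol/cm^3


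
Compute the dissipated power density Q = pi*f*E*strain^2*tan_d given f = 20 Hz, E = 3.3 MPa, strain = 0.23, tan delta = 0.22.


Q = pi * f * E * strain^2 * tan_d
= pi * 20 * 3.3 * 0.23^2 * 0.22
= pi * 20 * 3.3 * 0.0529 * 0.22
= 2.4131

Q = 2.4131


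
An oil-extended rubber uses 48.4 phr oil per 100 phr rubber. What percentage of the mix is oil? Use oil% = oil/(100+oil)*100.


Oil % = oil / (100 + oil) * 100
= 48.4 / (100 + 48.4) * 100
= 48.4 / 148.4 * 100
= 32.61%

32.61%


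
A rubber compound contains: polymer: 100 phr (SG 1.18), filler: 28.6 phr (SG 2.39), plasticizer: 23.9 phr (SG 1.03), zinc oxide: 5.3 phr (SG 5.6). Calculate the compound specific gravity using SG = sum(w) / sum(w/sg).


Sum of weights = 157.8
Volume contributions:
  polymer: 100/1.18 = 84.7458
  filler: 28.6/2.39 = 11.9665
  plasticizer: 23.9/1.03 = 23.2039
  zinc oxide: 5.3/5.6 = 0.9464
Sum of volumes = 120.8626
SG = 157.8 / 120.8626 = 1.306

SG = 1.306


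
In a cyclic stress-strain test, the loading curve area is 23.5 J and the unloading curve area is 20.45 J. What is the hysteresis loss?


Hysteresis loss = loading - unloading
= 23.5 - 20.45
= 3.05 J

3.05 J


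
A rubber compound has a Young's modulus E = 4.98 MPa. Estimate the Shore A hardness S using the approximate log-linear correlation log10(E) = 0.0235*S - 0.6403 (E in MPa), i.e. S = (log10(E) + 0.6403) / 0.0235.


log10(E) = 0.0235*S - 0.6403  =>  S = (log10(E) + 0.6403) / 0.0235
log10(4.98) = 0.697229
S = (0.697229 + 0.6403) / 0.0235 = 1.337529 / 0.0235
S = 56.9

Shore A = 56.9


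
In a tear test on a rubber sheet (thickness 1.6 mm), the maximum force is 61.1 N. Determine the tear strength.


Tear strength = force / thickness
= 61.1 / 1.6
= 38.19 N/mm

38.19 N/mm


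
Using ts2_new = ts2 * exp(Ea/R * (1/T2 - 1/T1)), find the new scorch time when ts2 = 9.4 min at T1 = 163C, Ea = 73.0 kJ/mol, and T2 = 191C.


Convert temperatures: T1 = 163 + 273.15 = 436.15 K, T2 = 191 + 273.15 = 464.15 K
ts2_new = 9.4 * exp(73000 / 8.314 * (1/464.15 - 1/436.15))
1/T2 - 1/T1 = -1.3831e-04
ts2_new = 2.79 min

2.79 min


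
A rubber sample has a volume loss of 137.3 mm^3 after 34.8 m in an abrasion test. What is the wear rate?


Rate = volume_loss / distance
= 137.3 / 34.8
= 3.945 mm^3/m

3.945 mm^3/m


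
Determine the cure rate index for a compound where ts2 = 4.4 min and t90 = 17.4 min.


CRI = 100 / (t90 - ts2)
= 100 / (17.4 - 4.4)
= 100 / 13.0
= 7.69 min^-1

7.69 min^-1


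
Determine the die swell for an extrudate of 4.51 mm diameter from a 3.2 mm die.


Die swell ratio = D_extrudate / D_die
= 4.51 / 3.2
= 1.409

Die swell = 1.409


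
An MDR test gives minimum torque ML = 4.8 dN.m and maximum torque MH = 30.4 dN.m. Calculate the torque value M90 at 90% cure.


M90 = ML + 0.9 * (MH - ML)
M90 = 4.8 + 0.9 * (30.4 - 4.8)
M90 = 4.8 + 0.9 * 25.6
M90 = 27.84 dN.m

27.84 dN.m


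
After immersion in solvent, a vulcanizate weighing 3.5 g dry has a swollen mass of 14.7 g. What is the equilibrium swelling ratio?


Q = W_swollen / W_dry
Q = 14.7 / 3.5
Q = 4.2

Q = 4.2


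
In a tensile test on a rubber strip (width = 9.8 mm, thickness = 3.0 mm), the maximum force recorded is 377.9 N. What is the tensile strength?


Area = width * thickness = 9.8 * 3.0 = 29.4 mm^2
TS = force / area = 377.9 / 29.4 = 12.85 MPa

12.85 MPa


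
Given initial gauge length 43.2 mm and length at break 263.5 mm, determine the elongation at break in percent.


Elongation = (Lf - L0) / L0 * 100
= (263.5 - 43.2) / 43.2 * 100
= 220.3 / 43.2 * 100
= 510.0%

510.0%


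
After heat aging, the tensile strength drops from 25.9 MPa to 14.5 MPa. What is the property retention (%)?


Retention = aged / original * 100
= 14.5 / 25.9 * 100
= 56.0%

56.0%


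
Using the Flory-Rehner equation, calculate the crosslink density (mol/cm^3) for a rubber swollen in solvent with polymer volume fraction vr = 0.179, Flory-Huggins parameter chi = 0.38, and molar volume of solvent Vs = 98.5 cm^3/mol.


ln(1 - vr) = ln(1 - 0.179) = -0.1972
Numerator = -((-0.1972) + 0.179 + 0.38 * 0.179^2) = 0.0061
Denominator = 98.5 * (0.179^(1/3) - 0.179/2) = 46.6963
nu = 0.0061 / 46.6963 = 1.2970e-04 mol/cm^3

1.2970e-04 mol/cm^3


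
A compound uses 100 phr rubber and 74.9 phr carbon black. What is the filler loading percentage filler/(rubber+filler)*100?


Filler % = filler / (rubber + filler) * 100
= 74.9 / (100 + 74.9) * 100
= 74.9 / 174.9 * 100
= 42.82%

42.82%


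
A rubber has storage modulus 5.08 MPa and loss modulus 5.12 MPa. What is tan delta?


tan delta = E'' / E'
= 5.12 / 5.08
= 1.0079

tan delta = 1.0079


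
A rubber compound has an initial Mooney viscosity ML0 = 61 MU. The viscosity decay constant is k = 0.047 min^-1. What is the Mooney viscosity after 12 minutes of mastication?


ML = ML0 * exp(-k * t)
ML = 61 * exp(-0.047 * 12)
ML = 61 * 0.5689
ML = 34.7 MU

34.7 MU


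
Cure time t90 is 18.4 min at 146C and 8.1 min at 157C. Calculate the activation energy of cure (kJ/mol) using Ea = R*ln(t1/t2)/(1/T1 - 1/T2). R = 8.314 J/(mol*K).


T1 = 419.15 K, T2 = 430.15 K
1/T1 - 1/T2 = 6.1010e-05
ln(t1/t2) = ln(18.4/8.1) = 0.8205
Ea = 8.314 * 0.8205 / 6.1010e-05 = 111809.3768 J/mol
Ea = 111.81 kJ/mol

111.81 kJ/mol


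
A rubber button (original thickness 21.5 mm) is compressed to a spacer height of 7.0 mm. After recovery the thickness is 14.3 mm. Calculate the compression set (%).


CS = (t0 - recovered) / (t0 - ts) * 100
= (21.5 - 14.3) / (21.5 - 7.0) * 100
= 7.2 / 14.5 * 100
= 49.7%

49.7%


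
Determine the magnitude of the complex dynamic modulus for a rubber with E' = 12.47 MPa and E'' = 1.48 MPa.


|E*| = sqrt(E'^2 + E''^2)
= sqrt(12.47^2 + 1.48^2)
= sqrt(155.5009 + 2.1904)
= 12.558 MPa

12.558 MPa


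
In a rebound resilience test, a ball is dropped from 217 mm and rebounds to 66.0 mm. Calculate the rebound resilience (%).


Resilience = h_rebound / h_drop * 100
= 66.0 / 217 * 100
= 30.4%

30.4%


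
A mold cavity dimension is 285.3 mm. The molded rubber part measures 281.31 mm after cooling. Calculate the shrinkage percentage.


Shrinkage = (mold - part) / mold * 100
= (285.3 - 281.31) / 285.3 * 100
= 3.99 / 285.3 * 100
= 1.4%

1.4%


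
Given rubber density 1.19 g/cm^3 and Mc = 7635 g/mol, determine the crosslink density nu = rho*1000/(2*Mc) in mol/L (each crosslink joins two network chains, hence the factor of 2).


nu = rho * 1000 / (2 * Mc)
nu = 1.19 * 1000 / (2 * 7635)
nu = 1190.0 / 15270
nu = 0.0779 mol/L

0.0779 mol/L


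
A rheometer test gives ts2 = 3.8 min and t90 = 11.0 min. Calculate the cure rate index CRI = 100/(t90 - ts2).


CRI = 100 / (t90 - ts2)
= 100 / (11.0 - 3.8)
= 100 / 7.2
= 13.89 min^-1

13.89 min^-1


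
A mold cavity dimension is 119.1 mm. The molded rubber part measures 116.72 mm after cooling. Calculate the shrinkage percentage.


Shrinkage = (mold - part) / mold * 100
= (119.1 - 116.72) / 119.1 * 100
= 2.38 / 119.1 * 100
= 2.0%

2.0%


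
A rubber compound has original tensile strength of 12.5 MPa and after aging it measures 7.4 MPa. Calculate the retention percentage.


Retention = aged / original * 100
= 7.4 / 12.5 * 100
= 59.2%

59.2%


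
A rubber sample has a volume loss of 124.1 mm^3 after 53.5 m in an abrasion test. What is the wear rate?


Rate = volume_loss / distance
= 124.1 / 53.5
= 2.32 mm^3/m

2.32 mm^3/m


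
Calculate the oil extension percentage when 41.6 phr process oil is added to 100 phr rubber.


Oil % = oil / (100 + oil) * 100
= 41.6 / (100 + 41.6) * 100
= 41.6 / 141.6 * 100
= 29.38%

29.38%


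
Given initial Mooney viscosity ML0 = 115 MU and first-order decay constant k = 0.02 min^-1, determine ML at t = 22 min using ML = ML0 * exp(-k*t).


ML = ML0 * exp(-k * t)
ML = 115 * exp(-0.02 * 22)
ML = 115 * 0.6440
ML = 74.06 MU

74.06 MU


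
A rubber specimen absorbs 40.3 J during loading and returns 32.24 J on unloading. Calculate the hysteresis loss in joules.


Hysteresis loss = loading - unloading
= 40.3 - 32.24
= 8.06 J

8.06 J


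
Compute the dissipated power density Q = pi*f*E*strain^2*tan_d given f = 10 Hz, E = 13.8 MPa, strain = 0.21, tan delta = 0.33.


Q = pi * f * E * strain^2 * tan_d
= pi * 10 * 13.8 * 0.21^2 * 0.33
= pi * 10 * 13.8 * 0.0441 * 0.33
= 6.3093

Q = 6.3093
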